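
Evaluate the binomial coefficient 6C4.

15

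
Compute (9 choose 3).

84

C(9,3) = (9·8·7) / 3! = 504 / 6 = 84.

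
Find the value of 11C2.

55

C(11,2) = (11·10) / 2! = 110 / 2 = 55.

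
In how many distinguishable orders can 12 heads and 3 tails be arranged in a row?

Choose positions for the heads: C(15,12) = 455.

455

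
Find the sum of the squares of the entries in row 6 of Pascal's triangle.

924

Σ C(6,j)² is the coefficient of x^6 in (1+x)^6(1+x)^6 = (1+x)^12, i.e. C(12,6) = 924.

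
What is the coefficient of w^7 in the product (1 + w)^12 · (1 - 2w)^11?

-264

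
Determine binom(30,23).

C(30,23) = C(30,7) by symmetry.
C(30,7) = (30·29·28·27·26·25·24) / 7! = 10260432000 / 5040 = 2035800.

2035800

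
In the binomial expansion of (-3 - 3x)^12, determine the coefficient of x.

The general term is C(12,j)·(-3)^j·(-3x)^(12-j); the x^1 term has j = 11.
C(12,11) = 12.
Coefficient = C(12,11) · (-3)^11 · (-3)^1 = 12 · (-177147) · (-3) = 6377292.

6377292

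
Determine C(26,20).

230230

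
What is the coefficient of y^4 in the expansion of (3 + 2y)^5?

The general term is C(5,j)·(3)^j·(2y)^(5-j); the y^4 term has j = 1.
C(5,1) = 5.
Coefficient = C(5,1) · 3^1 · 2^4 = 5 · 3 · 16 = 240.

240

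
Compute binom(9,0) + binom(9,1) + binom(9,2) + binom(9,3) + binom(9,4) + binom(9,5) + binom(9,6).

1 + 9 + 36 + 84 + 126 + 126 + 84 = 466.

466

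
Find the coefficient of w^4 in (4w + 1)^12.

126720

The general term is C(12,j)·(4w)^j·(1)^(12-j); the w^4 term has j = 4.
C(12,4) = 495.
Coefficient = C(12,4) · 4^4 = 495 · 256 = 126720.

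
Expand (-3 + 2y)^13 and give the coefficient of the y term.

The general term is C(13,j)·(-3)^j·(2y)^(13-j); the y^1 term has j = 12.
C(13,12) = 13.
Coefficient = C(13,12) · (-3)^12 · 2^1 = 13 · 531441 · 2 = 13817466.

13817466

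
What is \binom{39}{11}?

C(39,11) = (39·38·37·36·35·34·33·32·31·30·29) / 11! = 66902793897139200 / 39916800 = 1676056044.

1676056044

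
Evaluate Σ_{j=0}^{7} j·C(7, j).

448

Differentiating (1+x)^7 and setting x=1: Σ j·C(7,j) = 7·2^6 = 448.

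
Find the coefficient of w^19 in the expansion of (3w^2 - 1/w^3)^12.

-2125764

General term: C(12,j)·(3w^2)^j·(-1/w^3)^(12-j), with w-exponent 2j − 3(12−j) = 5j − 36.
Set 5j − 36 = 19: j = 11.
C(12,11) = 12; 3^11 = 177147; (-1)^1 = -1.
Coefficient = 12 · 177147 · (-1) = -2125764.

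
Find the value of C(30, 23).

C(30,23) = C(30,7) by symmetry.
C(30,7) = (30·29·28·27·26·25·24) / 7! = 10260432000 / 5040 = 2035800.

2035800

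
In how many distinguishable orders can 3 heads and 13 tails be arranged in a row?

560

Choose positions for the heads: C(16,3) = 560.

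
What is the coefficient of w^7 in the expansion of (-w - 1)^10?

The general term is C(10,j)·(-w)^j·(-1)^(10-j); the w^7 term has j = 7.
C(10,7) = 120.
Coefficient = C(10,7) · (-1)^7 · (-1)^3 = 120 · (-1) · (-1) = 120.

120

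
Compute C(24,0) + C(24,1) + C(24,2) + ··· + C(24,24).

16777216

The entries of row 24 sum to 2^24 = 16777216.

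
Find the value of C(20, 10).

184756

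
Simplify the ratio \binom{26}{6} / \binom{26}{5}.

C(n,k+1)/C(n,k) = (n−k)/(k+1) = (26−5)/(5+1) = 21/6 = 7/2.

7/2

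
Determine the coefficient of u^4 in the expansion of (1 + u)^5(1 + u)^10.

1365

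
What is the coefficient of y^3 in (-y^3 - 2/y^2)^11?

-29568

General term: C(11,j)·(-y^3)^j·(-2/y^2)^(11-j), with y-exponent 3j − 2(11−j) = 5j − 22.
Set 5j − 22 = 3: j = 5.
C(11,5) = 462; (-1)^5 = -1; (-2)^6 = 64.
Coefficient = 462 · (-1) · 64 = -29568.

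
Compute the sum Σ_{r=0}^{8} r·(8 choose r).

Differentiating (1+x)^8 and setting x=1: Σ r·C(8,r) = 8·2^7 = 1024.

1024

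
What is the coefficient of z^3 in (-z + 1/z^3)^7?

7

General term: C(7,j)·(-z)^j·(1/z^3)^(7-j), with z-exponent 1j − 3(7−j) = 4j − 21.
Set 4j − 21 = 3: j = 6.
C(7,6) = 7; (-1)^6 = 1; 1^1 = 1.
Coefficient = 7 · 1 · 1 = 7.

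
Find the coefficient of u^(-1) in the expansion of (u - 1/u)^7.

35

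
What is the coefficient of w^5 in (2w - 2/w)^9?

General term: C(9,j)·(2w)^j·(-2/w)^(9-j), with w-exponent 1j − 1(9−j) = 2j − 9.
Set 2j − 9 = 5: j = 7.
C(9,7) = 36; 2^7 = 128; (-2)^2 = 4.
Coefficient = 36 · 128 · 4 = 18432.

18432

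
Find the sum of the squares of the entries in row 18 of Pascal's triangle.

9075135300

By Vandermonde's identity, Σ C(18,k)² = C(36,18) = 9075135300.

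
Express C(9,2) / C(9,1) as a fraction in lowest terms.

4

C(n,k+1)/C(n,k) = (n−k)/(k+1) = (9−1)/(1+1) = 8/2 = 4.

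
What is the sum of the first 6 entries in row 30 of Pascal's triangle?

174437

1 + 30 + 435 + 4060 + 27405 + 142506 = 174437.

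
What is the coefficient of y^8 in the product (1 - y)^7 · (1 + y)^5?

-5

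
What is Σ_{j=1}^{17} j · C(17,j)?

1114112

Differentiating (1+x)^17 and setting x=1: Σ j·C(17,j) = 17·2^16 = 1114112.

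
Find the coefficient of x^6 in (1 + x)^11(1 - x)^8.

28

Coefficient of x^6 = Σ_{j} C(11,j)·1^j·C(8,6-j)·(-1)^(6-j) for j from 0 to 6.
= 28 + (-616) + 3850 + (-9240) + 9240 + (-3696) + 462 = 28.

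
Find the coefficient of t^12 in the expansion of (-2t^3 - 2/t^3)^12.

2027520

General term: C(12,j)·(-2t^3)^j·(-2/t^3)^(12-j), with t-exponent 3j − 3(12−j) = 6j − 36.
Set 6j − 36 = 12: j = 8.
C(12,8) = 495; (-2)^8 = 256; (-2)^4 = 16.
Coefficient = 495 · 256 · 16 = 2027520.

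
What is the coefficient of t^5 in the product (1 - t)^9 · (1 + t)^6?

Coefficient of t^5 = Σ_{j} C(9,j)·(-1)^j·C(6,5-j)·1^(5-j) for j from 0 to 5.
= 6 + (-135) + 720 + (-1260) + 756 + (-126) = -39.

-39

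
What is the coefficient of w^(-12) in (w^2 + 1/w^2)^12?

General term: C(12,j)·(w^2)^j·(1/w^2)^(12-j), with w-exponent 2j − 2(12−j) = 4j − 24.
Set 4j − 24 = -12: j = 3.
C(12,3) = 220; 1^3 = 1; 1^9 = 1.
Coefficient = 220 · 1 · 1 = 220.

220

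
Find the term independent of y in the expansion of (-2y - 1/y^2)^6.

240

General term: C(6,j)·(-2y)^j·(-1/y^2)^(6-j), with y-exponent 1j − 2(6−j) = 3j − 12.
Set 3j − 12 = 0: j = 4.
C(6,4) = 15; (-2)^4 = 16; (-1)^2 = 1.
Coefficient = 15 · 16 · 1 = 240.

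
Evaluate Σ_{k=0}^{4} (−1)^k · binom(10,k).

126

The partial alternating sum Σ_{k=0}^{4} (−1)^k C(10,k) = (−1)^4 C(9,4) = 126.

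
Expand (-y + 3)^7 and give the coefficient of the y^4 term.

945

The general term is C(7,j)·(-y)^j·(3)^(7-j); the y^4 term has j = 4.
C(7,4) = 35.
Coefficient = C(7,4) · 3^3 = 35 · 27 = 945.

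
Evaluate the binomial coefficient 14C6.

3003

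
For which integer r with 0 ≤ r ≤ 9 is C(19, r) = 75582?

8

C(19,r) increases on 0 ≤ r ≤ 9. C(19,7) = 50388 and C(19,8) = 75582, so r = 8.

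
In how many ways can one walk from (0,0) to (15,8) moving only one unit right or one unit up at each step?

Each path is a sequence of 23 steps with 15 rights: C(23,15) = 490314.

490314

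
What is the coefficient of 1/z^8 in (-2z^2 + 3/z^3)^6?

General term: C(6,j)·(-2z^2)^j·(3/z^3)^(6-j), with z-exponent 2j − 3(6−j) = 5j − 18.
Set 5j − 18 = -8: j = 2.
C(6,2) = 15; (-2)^2 = 4; 3^4 = 81.
Coefficient = 15 · 4 · 81 = 4860.

4860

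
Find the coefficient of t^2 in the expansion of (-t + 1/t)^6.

General term: C(6,j)·(-t)^j·(1/t)^(6-j), with t-exponent 1j − 1(6−j) = 2j − 6.
Set 2j − 6 = 2: j = 4.
C(6,4) = 15; (-1)^4 = 1; 1^2 = 1.
Coefficient = 15 · 1 · 1 = 15.

15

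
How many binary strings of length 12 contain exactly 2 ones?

Choose the 2 positions: C(12,2) = 66.

66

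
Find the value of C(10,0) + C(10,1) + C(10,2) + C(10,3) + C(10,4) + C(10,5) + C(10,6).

848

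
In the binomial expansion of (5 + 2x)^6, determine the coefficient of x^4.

The general term is C(6,j)·(5)^j·(2x)^(6-j); the x^4 term has j = 2.
C(6,2) = 15.
Coefficient = C(6,2) · 5^2 · 2^4 = 15 · 25 · 16 = 6000.

6000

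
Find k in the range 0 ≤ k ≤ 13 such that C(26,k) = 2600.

3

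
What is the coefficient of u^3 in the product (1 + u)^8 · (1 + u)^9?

Coefficient of u^3 = Σ_{j} C(8,j)·C(9,3-j) for j from 0 to 3.
= 84 + 288 + 252 + 56 = 680.

680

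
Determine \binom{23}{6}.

C(23,6) = (23·22·21·20·19·18) / 6! = 72681840 / 720 = 100947.

100947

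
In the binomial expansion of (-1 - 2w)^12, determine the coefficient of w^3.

The general term is C(12,j)·(-1)^j·(-2w)^(12-j); the w^3 term has j = 9.
C(12,9) = 220.
Coefficient = C(12,9) · (-1)^9 · (-2)^3 = 220 · (-1) · (-8) = 1760.

1760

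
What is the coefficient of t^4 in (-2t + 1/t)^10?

-15360

General term: C(10,j)·(-2t)^j·(1/t)^(10-j), with t-exponent 1j − 1(10−j) = 2j − 10.
Set 2j − 10 = 4: j = 7.
C(10,7) = 120; (-2)^7 = -128; 1^3 = 1.
Coefficient = 120 · (-128) · 1 = -15360.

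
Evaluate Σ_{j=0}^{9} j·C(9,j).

2304

Differentiating (1+x)^9 and setting x=1: Σ j·C(9,j) = 9·2^8 = 2304.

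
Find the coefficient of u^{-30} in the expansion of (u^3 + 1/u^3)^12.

General term: C(12,j)·(u^3)^j·(1/u^3)^(12-j), with u-exponent 3j − 3(12−j) = 6j − 36.
Set 6j − 36 = -30: j = 1.
C(12,1) = 12; 1^1 = 1; 1^11 = 1.
Coefficient = 12 · 1 · 1 = 12.

12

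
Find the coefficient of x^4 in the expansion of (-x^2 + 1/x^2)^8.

-56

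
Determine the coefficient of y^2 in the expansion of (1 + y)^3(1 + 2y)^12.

339

Coefficient of y^2 = Σ_{j} C(3,j)·1^j·C(12,2-j)·2^(2-j) for j from 0 to 2.
= 264 + 72 + 3 = 339.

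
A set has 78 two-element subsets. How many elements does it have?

n(n−1)/2 = 78 ⇒ n(n−1) = 156. Since 13·12 = 156, n = 13.

13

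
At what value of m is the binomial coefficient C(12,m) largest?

C(12,m) is maximized at m = 12/2 = 6.

6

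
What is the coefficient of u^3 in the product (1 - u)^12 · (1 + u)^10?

Coefficient of u^3 = Σ_{j} C(12,j)·(-1)^j·C(10,3-j)·1^(3-j) for j from 0 to 3.
= 120 + (-540) + 660 + (-220) = 20.

20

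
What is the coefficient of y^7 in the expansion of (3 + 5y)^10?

253125000

The general term is C(10,j)·(3)^j·(5y)^(10-j); the y^7 term has j = 3.
C(10,3) = 120.
Coefficient = C(10,3) · 3^3 · 5^7 = 120 · 27 · 78125 = 253125000.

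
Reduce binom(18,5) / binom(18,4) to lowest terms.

C(n,k+1)/C(n,k) = (n−k)/(k+1) = (18−4)/(4+1) = 14/5.

14/5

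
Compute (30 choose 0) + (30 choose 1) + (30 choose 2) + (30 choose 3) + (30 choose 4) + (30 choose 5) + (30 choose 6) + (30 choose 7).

1 + 30 + 435 + 4060 + 27405 + 142506 + 593775 + 2035800 = 2804012.

2804012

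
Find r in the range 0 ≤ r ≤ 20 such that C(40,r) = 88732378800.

C(40,r) increases on 0 ≤ r ≤ 20. C(40,16) = 62852101650 and C(40,17) = 88732378800, so r = 17.

17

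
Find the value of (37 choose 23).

6107086800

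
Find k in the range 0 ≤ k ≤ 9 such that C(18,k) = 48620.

C(18,k) increases on 0 ≤ k ≤ 9. C(18,8) = 43758 and C(18,9) = 48620, so k = 9.

9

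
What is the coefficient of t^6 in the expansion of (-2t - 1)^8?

1792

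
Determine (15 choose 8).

6435

C(15,8) = C(15,7) by symmetry.
C(15,7) = (15·14·13·12·11·10·9) / 7! = 32432400 / 5040 = 6435.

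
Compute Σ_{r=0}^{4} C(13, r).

1093

1 + 13 + 78 + 286 + 715 = 1093.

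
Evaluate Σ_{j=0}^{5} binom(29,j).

1 + 29 + 406 + 3654 + 23751 + 118755 = 146596.

146596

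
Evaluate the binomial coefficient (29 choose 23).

475020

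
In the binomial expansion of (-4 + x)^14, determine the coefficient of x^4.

1049624576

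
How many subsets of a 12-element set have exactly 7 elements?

792

Choose the 7 positions: C(12,7) = 792.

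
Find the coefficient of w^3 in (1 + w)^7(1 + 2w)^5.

605

Coefficient of w^3 = Σ_{j} C(7,j)·1^j·C(5,3-j)·2^(3-j) for j from 0 to 3.
= 80 + 280 + 210 + 35 = 605.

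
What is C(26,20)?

230230

C(26,20) = C(26,6) by symmetry.
C(26,6) = (26·25·24·23·22·21) / 6! = 165765600 / 720 = 230230.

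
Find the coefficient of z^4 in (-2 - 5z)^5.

The general term is C(5,j)·(-2)^j·(-5z)^(5-j); the z^4 term has j = 1.
C(5,1) = 5.
Coefficient = C(5,1) · (-2)^1 · (-5)^4 = 5 · (-2) · 625 = -6250.

-6250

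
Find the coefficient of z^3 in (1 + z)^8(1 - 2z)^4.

Coefficient of z^3 = Σ_{j} C(8,j)·1^j·C(4,3-j)·(-2)^(3-j) for j from 0 to 3.
= (-32) + 192 + (-224) + 56 = -8.

-8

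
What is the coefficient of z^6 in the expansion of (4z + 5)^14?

4804800000000

The general term is C(14,j)·(4z)^j·(5)^(14-j); the z^6 term has j = 6.
C(14,6) = 3003.
Coefficient = C(14,6) · 4^6 · 5^8 = 3003 · 4096 · 390625 = 4804800000000.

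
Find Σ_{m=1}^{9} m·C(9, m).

Differentiating (1+x)^9 and setting x=1: Σ m·C(9,m) = 9·2^8 = 2304.

2304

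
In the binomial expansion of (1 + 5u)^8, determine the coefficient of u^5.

175000

The general term is C(8,j)·(1)^j·(5u)^(8-j); the u^5 term has j = 3.
C(8,3) = 56.
Coefficient = C(8,3) · 5^5 = 56 · 3125 = 175000.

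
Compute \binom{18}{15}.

C(18,15) = C(18,3) by symmetry.
C(18,3) = (18·17·16) / 3! = 4896 / 6 = 816.

816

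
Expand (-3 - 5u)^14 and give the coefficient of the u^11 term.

479882812500

The general term is C(14,j)·(-3)^j·(-5u)^(14-j); the u^11 term has j = 3.
C(14,3) = 364.
Coefficient = C(14,3) · (-3)^3 · (-5)^11 = 364 · (-27) · (-48828125) = 479882812500.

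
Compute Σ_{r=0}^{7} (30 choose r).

2804012

1 + 30 + 435 + 4060 + 27405 + 142506 + 593775 + 2035800 = 2804012.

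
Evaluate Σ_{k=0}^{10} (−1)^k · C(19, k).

43758

The partial alternating sum Σ_{k=0}^{10} (−1)^k C(19,k) = (−1)^10 C(18,10) = 43758.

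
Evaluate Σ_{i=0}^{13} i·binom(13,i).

53248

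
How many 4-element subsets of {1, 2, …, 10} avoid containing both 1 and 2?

All 4-subsets: C(10,4) = 210. Those containing both fixed elements: C(8,2) = 28.
210 − 28 = 182.

182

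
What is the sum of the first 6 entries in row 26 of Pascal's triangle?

83682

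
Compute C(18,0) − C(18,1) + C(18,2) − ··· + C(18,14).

680

The partial alternating sum Σ_{k=0}^{14} (−1)^k C(18,k) = (−1)^14 C(17,14) = 680.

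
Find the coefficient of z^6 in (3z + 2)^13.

The general term is C(13,j)·(3z)^j·(2)^(13-j); the z^6 term has j = 6.
C(13,6) = 1716.
Coefficient = C(13,6) · 3^6 · 2^7 = 1716 · 729 · 128 = 160123392.

160123392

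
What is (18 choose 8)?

C(18,8) = (18·17·16·15·14·13·12·11) / 8! = 1764322560 / 40320 = 43758.

43758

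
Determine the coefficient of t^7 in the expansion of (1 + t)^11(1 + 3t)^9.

5031240

Coefficient of t^7 = Σ_{j} C(11,j)·1^j·C(9,7-j)·3^(7-j) for j from 0 to 7.
= 78732 + 673596 + 1683990 + 1683990 + 748440 + 149688 + 12474 + 330 = 5031240.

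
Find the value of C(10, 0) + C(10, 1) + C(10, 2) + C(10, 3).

1 + 10 + 45 + 120 = 176.

176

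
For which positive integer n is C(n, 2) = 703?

38

n(n−1)/2 = 703 ⇒ n(n−1) = 1406. Since 38·37 = 1406, n = 38.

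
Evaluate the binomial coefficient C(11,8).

165

C(11,8) = C(11,3) by symmetry.
C(11,3) = (11·10·9) / 3! = 990 / 6 = 165.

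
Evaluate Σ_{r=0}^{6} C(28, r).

499178

1 + 28 + 378 + 3276 + 20475 + 98280 + 376740 = 499178.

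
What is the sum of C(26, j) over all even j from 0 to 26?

33554432

Even-j terms of row 26 sum to 2^25 = 33554432.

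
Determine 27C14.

20058300

C(27,14) = C(27,13) by symmetry.
C(27,13) = (27·26·25·24·23·22·21·20·19·18·17·16·15) / 13! = 124903451312640000 / 6227020800 = 20058300.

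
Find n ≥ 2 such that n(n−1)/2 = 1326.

n(n−1)/2 = 1326 ⇒ n(n−1) = 2652. Since 52·51 = 2652, n = 52.

52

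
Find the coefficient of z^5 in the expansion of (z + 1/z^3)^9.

General term: C(9,j)·(z)^j·(1/z^3)^(9-j), with z-exponent 1j − 3(9−j) = 4j − 27.
Set 4j − 27 = 5: j = 8.
C(9,8) = 9; 1^8 = 1; 1^1 = 1.
Coefficient = 9 · 1 · 1 = 9.

9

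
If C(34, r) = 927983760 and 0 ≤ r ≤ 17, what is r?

13

C(34,r) increases on 0 ≤ r ≤ 17. C(34,12) = 548354040 and C(34,13) = 927983760, so r = 13.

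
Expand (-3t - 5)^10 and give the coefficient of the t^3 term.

The general term is C(10,j)·(-3t)^j·(-5)^(10-j); the t^3 term has j = 3.
C(10,3) = 120.
Coefficient = C(10,3) · (-3)^3 · (-5)^7 = 120 · (-27) · (-78125) = 253125000.

253125000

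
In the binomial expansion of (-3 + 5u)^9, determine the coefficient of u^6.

The general term is C(9,j)·(-3)^j·(5u)^(9-j); the u^6 term has j = 3.
C(9,3) = 84.
Coefficient = C(9,3) · (-3)^3 · 5^6 = 84 · (-27) · 15625 = -35437500.

-35437500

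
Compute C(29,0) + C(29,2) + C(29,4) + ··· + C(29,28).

268435456

Even-i terms of row 29 sum to 2^28 = 268435456.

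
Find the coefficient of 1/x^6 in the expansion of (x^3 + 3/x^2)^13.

14073345

General term: C(13,j)·(x^3)^j·(3/x^2)^(13-j), with x-exponent 3j − 2(13−j) = 5j − 26.
Set 5j − 26 = -6: j = 4.
C(13,4) = 715; 1^4 = 1; 3^9 = 19683.
Coefficient = 715 · 1 · 19683 = 14073345.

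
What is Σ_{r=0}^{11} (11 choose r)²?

705432

Σ C(11,r)² is the coefficient of x^11 in (1+x)^11(1+x)^11 = (1+x)^22, i.e. C(22,11) = 705432.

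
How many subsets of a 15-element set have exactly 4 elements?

Choose the 4 positions: C(15,4) = 1365.

1365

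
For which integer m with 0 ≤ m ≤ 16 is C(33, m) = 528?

2

C(33,m) increases on 0 ≤ m ≤ 16. C(33,1) = 33 and C(33,2) = 528, so m = 2.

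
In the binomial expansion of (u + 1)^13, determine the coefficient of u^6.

1716

The general term is C(13,j)·(u)^j·(1)^(13-j); the u^6 term has j = 6.
C(13,6) = 1716.
Coefficient = C(13,6) = 1716.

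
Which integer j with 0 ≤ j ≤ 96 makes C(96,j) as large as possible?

48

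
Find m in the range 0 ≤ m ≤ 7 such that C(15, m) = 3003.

5

C(15,m) increases on 0 ≤ m ≤ 7. C(15,4) = 1365 and C(15,5) = 3003, so m = 5.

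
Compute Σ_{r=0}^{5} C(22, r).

35443

1 + 22 + 231 + 1540 + 7315 + 26334 = 35443.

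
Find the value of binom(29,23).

475020

C(29,23) = C(29,6) by symmetry.
C(29,6) = (29·28·27·26·25·24) / 6! = 342014400 / 720 = 475020.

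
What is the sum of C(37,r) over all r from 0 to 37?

137438953472

Setting x = 1 in (1+x)^37 gives Σ C(37,r) = 2^37 = 137438953472.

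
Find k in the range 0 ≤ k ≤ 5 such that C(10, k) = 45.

C(10,k) increases on 0 ≤ k ≤ 5. C(10,1) = 10 and C(10,2) = 45, so k = 2.

2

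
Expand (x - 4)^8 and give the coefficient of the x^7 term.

The general term is C(8,j)·(x)^j·(-4)^(8-j); the x^7 term has j = 7.
C(8,7) = 8.
Coefficient = C(8,7) · (-4)^1 = 8 · (-4) = -32.

-32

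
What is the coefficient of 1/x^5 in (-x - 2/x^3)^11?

General term: C(11,j)·(-x)^j·(-2/x^3)^(11-j), with x-exponent 1j − 3(11−j) = 4j − 33.
Set 4j − 33 = -5: j = 7.
C(11,7) = 330; (-1)^7 = -1; (-2)^4 = 16.
Coefficient = 330 · (-1) · 16 = -5280.

-5280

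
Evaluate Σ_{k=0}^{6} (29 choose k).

1 + 29 + 406 + 3654 + 23751 + 118755 + 475020 = 621616.

621616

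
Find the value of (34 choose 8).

C(34,8) = (34·33·32·31·30·29·28·27) / 8! = 732058145280 / 40320 = 18156204.

18156204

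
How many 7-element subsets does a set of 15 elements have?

6435

C(15,7) = (15·14·13·12·11·10·9) / 7! = 32432400 / 5040 = 6435.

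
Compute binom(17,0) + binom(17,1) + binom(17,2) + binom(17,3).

834

1 + 17 + 136 + 680 = 834.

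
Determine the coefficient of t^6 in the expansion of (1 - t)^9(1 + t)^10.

Coefficient of t^6 = Σ_{j} C(9,j)·(-1)^j·C(10,6-j)·1^(6-j) for j from 0 to 6.
= 210 + (-2268) + 7560 + (-10080) + 5670 + (-1260) + 84 = -84.

-84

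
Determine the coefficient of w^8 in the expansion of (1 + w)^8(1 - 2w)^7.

-351

Coefficient of w^8 = Σ_{j} C(8,j)·1^j·C(7,8-j)·(-2)^(8-j) for j from 1 to 8.
= (-1024) + 12544 + (-37632) + 39200 + (-15680) + 2352 + (-112) + 1 = -351.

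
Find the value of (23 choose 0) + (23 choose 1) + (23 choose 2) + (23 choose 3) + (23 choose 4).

1 + 23 + 253 + 1771 + 8855 = 10903.

10903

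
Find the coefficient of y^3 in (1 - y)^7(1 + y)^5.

10

Coefficient of y^3 = Σ_{j} C(7,j)·(-1)^j·C(5,3-j)·1^(3-j) for j from 0 to 3.
= 10 + (-70) + 105 + (-35) = 10.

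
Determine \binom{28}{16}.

30421755

C(28,16) = C(28,12) by symmetry.
C(28,12) = (28·27·26·25·24·23·22·21·20·19·18·17) / 12! = 14572069319808000 / 479001600 = 30421755.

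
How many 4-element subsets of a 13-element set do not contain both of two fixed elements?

All 4-subsets: C(13,4) = 715. Those containing both fixed elements: C(11,2) = 55.
715 − 55 = 660.

660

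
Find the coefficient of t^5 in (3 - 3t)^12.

The general term is C(12,j)·(3)^j·(-3t)^(12-j); the t^5 term has j = 7.
C(12,7) = 792.
Coefficient = C(12,7) · 3^7 · (-3)^5 = 792 · 2187 · (-243) = -420901272.

-420901272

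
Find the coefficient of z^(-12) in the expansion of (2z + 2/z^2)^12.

General term: C(12,j)·(2z)^j·(2/z^2)^(12-j), with z-exponent 1j − 2(12−j) = 3j − 24.
Set 3j − 24 = -12: j = 4.
C(12,4) = 495; 2^4 = 16; 2^8 = 256.
Coefficient = 495 · 16 · 256 = 2027520.

2027520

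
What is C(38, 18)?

33578000610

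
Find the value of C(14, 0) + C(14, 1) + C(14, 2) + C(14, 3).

470

1 + 14 + 91 + 364 = 470.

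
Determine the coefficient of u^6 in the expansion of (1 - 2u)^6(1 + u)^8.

-156

Coefficient of u^6 = Σ_{j} C(6,j)·(-2)^j·C(8,6-j)·1^(6-j) for j from 0 to 6.
= 28 + (-672) + 4200 + (-8960) + 6720 + (-1536) + 64 = -156.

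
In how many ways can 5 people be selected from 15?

This is C(15,5) = 3003.

3003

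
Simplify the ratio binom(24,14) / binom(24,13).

C(n,k+1)/C(n,k) = (n−k)/(k+1) = (24−13)/(13+1) = 11/14.

11/14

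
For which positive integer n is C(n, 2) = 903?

n(n−1)/2 = 903 ⇒ n(n−1) = 1806. Since 43·42 = 1806, n = 43.

43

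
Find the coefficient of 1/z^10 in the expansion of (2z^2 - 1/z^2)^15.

96096

General term: C(15,j)·(2z^2)^j·(-1/z^2)^(15-j), with z-exponent 2j − 2(15−j) = 4j − 30.
Set 4j − 30 = -10: j = 5.
C(15,5) = 3003; 2^5 = 32; (-1)^10 = 1.
Coefficient = 3003 · 32 · 1 = 96096.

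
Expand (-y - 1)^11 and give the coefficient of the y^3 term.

-165

The general term is C(11,j)·(-y)^j·(-1)^(11-j); the y^3 term has j = 3.
C(11,3) = 165.
Coefficient = C(11,3) · (-1)^3 = 165 · (-1) = -165.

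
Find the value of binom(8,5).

56

C(8,5) = C(8,3) by symmetry.
C(8,3) = (8·7·6) / 3! = 336 / 6 = 56.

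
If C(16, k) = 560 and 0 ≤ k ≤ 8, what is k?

C(16,k) increases on 0 ≤ k ≤ 8. C(16,2) = 120 and C(16,3) = 560, so k = 3.

3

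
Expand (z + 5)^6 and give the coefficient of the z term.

The general term is C(6,j)·(z)^j·(5)^(6-j); the z^1 term has j = 1.
C(6,1) = 6.
Coefficient = C(6,1) · 5^5 = 6 · 3125 = 18750.

18750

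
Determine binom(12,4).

495

C(12,4) = (12·11·10·9) / 4! = 11880 / 24 = 495.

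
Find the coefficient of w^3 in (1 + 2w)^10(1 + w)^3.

1561

Coefficient of w^3 = Σ_{j} C(10,j)·2^j·C(3,3-j)·1^(3-j) for j from 0 to 3.
= 1 + 60 + 540 + 960 = 1561.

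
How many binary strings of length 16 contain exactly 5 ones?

Choose the 5 positions: C(16,5) = 4368.

4368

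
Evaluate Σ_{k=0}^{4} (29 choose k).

1 + 29 + 406 + 3654 + 23751 = 27841.

27841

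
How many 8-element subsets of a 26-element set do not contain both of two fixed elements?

All 8-subsets: C(26,8) = 1562275. Those containing both fixed elements: C(24,6) = 134596.
1562275 − 134596 = 1427679.

1427679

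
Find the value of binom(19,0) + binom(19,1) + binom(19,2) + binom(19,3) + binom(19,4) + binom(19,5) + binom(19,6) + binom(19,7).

1 + 19 + 171 + 969 + 3876 + 11628 + 27132 + 50388 = 94184.

94184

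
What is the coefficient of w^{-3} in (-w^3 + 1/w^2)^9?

General term: C(9,j)·(-w^3)^j·(1/w^2)^(9-j), with w-exponent 3j − 2(9−j) = 5j − 18.
Set 5j − 18 = -3: j = 3.
C(9,3) = 84; (-1)^3 = -1; 1^6 = 1.
Coefficient = 84 · (-1) · 1 = -84.

-84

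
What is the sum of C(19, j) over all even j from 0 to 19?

Even-j terms of row 19 sum to 2^18 = 262144.

262144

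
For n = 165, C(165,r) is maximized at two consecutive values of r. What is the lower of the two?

82

For odd n = 165, C(165,r) peaks at r = (n−1)/2 and (n+1)/2; the lower is 82.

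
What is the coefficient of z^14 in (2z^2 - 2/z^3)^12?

270336

General term: C(12,j)·(2z^2)^j·(-2/z^3)^(12-j), with z-exponent 2j − 3(12−j) = 5j − 36.
Set 5j − 36 = 14: j = 10.
C(12,10) = 66; 2^10 = 1024; (-2)^2 = 4.
Coefficient = 66 · 1024 · 4 = 270336.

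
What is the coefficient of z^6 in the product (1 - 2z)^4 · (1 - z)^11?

18238

Coefficient of z^6 = Σ_{j} C(4,j)·(-2)^j·C(11,6-j)·(-1)^(6-j) for j from 0 to 4.
= 462 + 3696 + 7920 + 5280 + 880 = 18238.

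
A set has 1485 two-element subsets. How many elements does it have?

55

n(n−1)/2 = 1485 ⇒ n(n−1) = 2970. Since 55·54 = 2970, n = 55.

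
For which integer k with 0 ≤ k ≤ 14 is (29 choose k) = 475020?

C(29,k) increases on 0 ≤ k ≤ 14. C(29,5) = 118755 and C(29,6) = 475020, so k = 6.

6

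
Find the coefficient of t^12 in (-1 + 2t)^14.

The general term is C(14,j)·(-1)^j·(2t)^(14-j); the t^12 term has j = 2.
C(14,2) = 91.
Coefficient = C(14,2) · 2^12 = 91 · 4096 = 372736.

372736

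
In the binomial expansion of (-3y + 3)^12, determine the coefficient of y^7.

The general term is C(12,j)·(-3y)^j·(3)^(12-j); the y^7 term has j = 7.
C(12,7) = 792.
Coefficient = C(12,7) · (-3)^7 · 3^5 = 792 · (-2187) · 243 = -420901272.

-420901272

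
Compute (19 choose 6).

27132

C(19,6) = (19·18·17·16·15·14) / 6! = 19535040 / 720 = 27132.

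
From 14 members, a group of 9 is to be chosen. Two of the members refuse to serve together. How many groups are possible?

All 9-subsets: C(14,9) = 2002. Those containing both fixed elements: C(12,7) = 792.
2002 − 792 = 1210.

1210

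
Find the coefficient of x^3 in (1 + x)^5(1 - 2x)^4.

18

Coefficient of x^3 = Σ_{j} C(5,j)·1^j·C(4,3-j)·(-2)^(3-j) for j from 0 to 3.
= (-32) + 120 + (-80) + 10 = 18.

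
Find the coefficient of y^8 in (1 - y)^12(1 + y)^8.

Coefficient of y^8 = Σ_{j} C(12,j)·(-1)^j·C(8,8-j)·1^(8-j) for j from 0 to 8.
= 1 + (-96) + 1848 + (-12320) + 34650 + (-44352) + 25872 + (-6336) + 495 = -238.

-238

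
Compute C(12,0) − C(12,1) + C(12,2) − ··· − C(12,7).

The partial alternating sum Σ_{k=0}^{7} (−1)^k C(12,k) = (−1)^7 C(11,7) = -330.

-330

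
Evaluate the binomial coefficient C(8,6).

C(8,6) = C(8,2) by symmetry.
C(8,2) = (8·7) / 2! = 56 / 2 = 28.

28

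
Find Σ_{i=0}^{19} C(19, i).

The entries of row 19 sum to 2^19 = 524288.

524288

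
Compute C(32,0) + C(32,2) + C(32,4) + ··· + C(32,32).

Even-r terms of row 32 sum to 2^31 = 2147483648.

2147483648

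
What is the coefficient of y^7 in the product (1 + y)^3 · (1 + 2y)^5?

Coefficient of y^7 = Σ_{j} C(3,j)·1^j·C(5,7-j)·2^(7-j) for j from 2 to 3.
= 96 + 80 = 176.

176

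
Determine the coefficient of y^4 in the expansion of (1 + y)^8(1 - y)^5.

Coefficient of y^4 = Σ_{j} C(8,j)·1^j·C(5,4-j)·(-1)^(4-j) for j from 0 to 4.
= 5 + (-80) + 280 + (-280) + 70 = -5.

-5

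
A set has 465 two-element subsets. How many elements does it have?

31

n(n−1)/2 = 465 ⇒ n(n−1) = 930. Since 31·30 = 930, n = 31.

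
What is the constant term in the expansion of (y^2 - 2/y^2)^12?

59136

General term: C(12,j)·(y^2)^j·(-2/y^2)^(12-j), with y-exponent 2j − 2(12−j) = 4j − 24.
Set 4j − 24 = 0: j = 6.
C(12,6) = 924; 1^6 = 1; (-2)^6 = 64.
Coefficient = 924 · 1 · 64 = 59136.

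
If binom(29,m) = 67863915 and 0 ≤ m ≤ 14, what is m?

13

C(29,m) increases on 0 ≤ m ≤ 14. C(29,12) = 51895935 and C(29,13) = 67863915, so m = 13.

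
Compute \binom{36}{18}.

C(36,18) = (36·35·34·33·32·31·30·29·28·27·26·25·24·23·22·21·20·19) / 18! = 58102407620643984998400000 / 6402373705728000 = 9075135300.

9075135300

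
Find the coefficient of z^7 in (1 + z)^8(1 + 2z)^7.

78592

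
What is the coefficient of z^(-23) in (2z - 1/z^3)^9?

18

General term: C(9,j)·(2z)^j·(-1/z^3)^(9-j), with z-exponent 1j − 3(9−j) = 4j − 27.
Set 4j − 27 = -23: j = 1.
C(9,1) = 9; 2^1 = 2; (-1)^8 = 1.
Coefficient = 9 · 2 · 1 = 18.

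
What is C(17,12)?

C(17,12) = C(17,5) by symmetry.
C(17,5) = (17·16·15·14·13) / 5! = 742560 / 120 = 6188.

6188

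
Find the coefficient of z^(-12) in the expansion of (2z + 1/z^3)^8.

448

General term: C(8,j)·(2z)^j·(1/z^3)^(8-j), with z-exponent 1j − 3(8−j) = 4j − 24.
Set 4j − 24 = -12: j = 3.
C(8,3) = 56; 2^3 = 8; 1^5 = 1.
Coefficient = 56 · 8 · 1 = 448.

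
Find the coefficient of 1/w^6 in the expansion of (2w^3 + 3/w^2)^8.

81648

General term: C(8,j)·(2w^3)^j·(3/w^2)^(8-j), with w-exponent 3j − 2(8−j) = 5j − 16.
Set 5j − 16 = -6: j = 2.
C(8,2) = 28; 2^2 = 4; 3^6 = 729.
Coefficient = 28 · 4 · 729 = 81648.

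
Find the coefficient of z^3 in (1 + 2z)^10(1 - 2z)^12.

Coefficient of z^3 = Σ_{j} C(10,j)·2^j·C(12,3-j)·(-2)^(3-j) for j from 0 to 3.
= (-1760) + 5280 + (-4320) + 960 = 160.

160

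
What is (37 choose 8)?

C(37,8) = (37·36·35·34·33·32·31·30) / 8! = 1556675366400 / 40320 = 38608020.

38608020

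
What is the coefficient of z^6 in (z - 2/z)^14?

16016

General term: C(14,j)·(z)^j·(-2/z)^(14-j), with z-exponent 1j − 1(14−j) = 2j − 14.
Set 2j − 14 = 6: j = 10.
C(14,10) = 1001; 1^10 = 1; (-2)^4 = 16.
Coefficient = 1001 · 1 · 16 = 16016.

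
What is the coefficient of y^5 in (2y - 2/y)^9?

General term: C(9,j)·(2y)^j·(-2/y)^(9-j), with y-exponent 1j − 1(9−j) = 2j − 9.
Set 2j − 9 = 5: j = 7.
C(9,7) = 36; 2^7 = 128; (-2)^2 = 4.
Coefficient = 36 · 128 · 4 = 18432.

18432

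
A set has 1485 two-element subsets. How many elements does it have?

55

n(n−1)/2 = 1485 ⇒ n(n−1) = 2970. Since 55·54 = 2970, n = 55.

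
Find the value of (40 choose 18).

C(40,18) = (40·39·38·37·36·35·34·33·32·31·30·29·28·27·26·25·24·23) / 18! = 725902806896876799590400000 / 6402373705728000 = 113380261800.

113380261800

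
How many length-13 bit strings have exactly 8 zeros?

Choose the 8 positions: C(13,8) = 1287.

1287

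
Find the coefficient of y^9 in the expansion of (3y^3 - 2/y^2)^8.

-108864

General term: C(8,j)·(3y^3)^j·(-2/y^2)^(8-j), with y-exponent 3j − 2(8−j) = 5j − 16.
Set 5j − 16 = 9: j = 5.
C(8,5) = 56; 3^5 = 243; (-2)^3 = -8.
Coefficient = 56 · 243 · (-8) = -108864.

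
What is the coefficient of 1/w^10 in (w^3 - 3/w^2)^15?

-241805655

General term: C(15,j)·(w^3)^j·(-3/w^2)^(15-j), with w-exponent 3j − 2(15−j) = 5j − 30.
Set 5j − 30 = -10: j = 4.
C(15,4) = 1365; 1^4 = 1; (-3)^11 = -177147.
Coefficient = 1365 · 1 · (-177147) = -241805655.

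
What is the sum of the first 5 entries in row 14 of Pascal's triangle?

1471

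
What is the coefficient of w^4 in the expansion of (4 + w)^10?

The general term is C(10,j)·(4)^j·(w)^(10-j); the w^4 term has j = 6.
C(10,6) = 210.
Coefficient = C(10,6) · 4^6 = 210 · 4096 = 860160.

860160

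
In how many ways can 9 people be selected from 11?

This is C(11,9) = 55.

55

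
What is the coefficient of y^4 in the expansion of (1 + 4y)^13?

The general term is C(13,j)·(1)^j·(4y)^(13-j); the y^4 term has j = 9.
C(13,9) = 715.
Coefficient = C(13,9) · 4^4 = 715 · 256 = 183040.

183040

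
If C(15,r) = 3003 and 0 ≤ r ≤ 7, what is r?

5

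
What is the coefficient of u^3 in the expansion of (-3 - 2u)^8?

108864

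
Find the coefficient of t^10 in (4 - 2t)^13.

18743296

The general term is C(13,j)·(4)^j·(-2t)^(13-j); the t^10 term has j = 3.
C(13,3) = 286.
Coefficient = C(13,3) · 4^3 · (-2)^10 = 286 · 64 · 1024 = 18743296.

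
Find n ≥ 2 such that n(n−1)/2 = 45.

10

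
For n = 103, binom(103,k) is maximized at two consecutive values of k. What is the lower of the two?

51

For odd n = 103, C(103,k) peaks at k = (n−1)/2 and (n+1)/2; the lower is 51.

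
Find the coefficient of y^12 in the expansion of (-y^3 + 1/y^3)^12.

495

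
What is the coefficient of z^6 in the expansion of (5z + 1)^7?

The general term is C(7,j)·(5z)^j·(1)^(7-j); the z^6 term has j = 6.
C(7,6) = 7.
Coefficient = C(7,6) · 5^6 = 7 · 15625 = 109375.

109375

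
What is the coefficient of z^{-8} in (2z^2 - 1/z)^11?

22

General term: C(11,j)·(2z^2)^j·(-1/z)^(11-j), with z-exponent 2j − 1(11−j) = 3j − 11.
Set 3j − 11 = -8: j = 1.
C(11,1) = 11; 2^1 = 2; (-1)^10 = 1.
Coefficient = 11 · 2 · 1 = 22.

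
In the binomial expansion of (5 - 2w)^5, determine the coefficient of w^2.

5000

The general term is C(5,j)·(5)^j·(-2w)^(5-j); the w^2 term has j = 3.
C(5,3) = 10.
Coefficient = C(5,3) · 5^3 · (-2)^2 = 10 · 125 · 4 = 5000.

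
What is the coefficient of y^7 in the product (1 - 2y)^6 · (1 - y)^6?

Coefficient of y^7 = Σ_{j} C(6,j)·(-2)^j·C(6,7-j)·(-1)^(7-j) for j from 1 to 6.
= (-12) + (-360) + (-2400) + (-4800) + (-2880) + (-384) = -10836.

-10836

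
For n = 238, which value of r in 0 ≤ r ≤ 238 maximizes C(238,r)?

119

C(238,r) is maximized at r = 238/2 = 119.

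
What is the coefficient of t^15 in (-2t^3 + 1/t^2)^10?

-15360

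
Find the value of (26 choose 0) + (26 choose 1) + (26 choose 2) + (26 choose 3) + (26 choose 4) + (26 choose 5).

83682

1 + 26 + 325 + 2600 + 14950 + 65780 = 83682.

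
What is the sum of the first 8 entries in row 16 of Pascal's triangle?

1 + 16 + 120 + 560 + 1820 + 4368 + 8008 + 11440 = 26333.

26333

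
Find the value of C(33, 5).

237336

C(33,5) = (33·32·31·30·29) / 5! = 28480320 / 120 = 237336.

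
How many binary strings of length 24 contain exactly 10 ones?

1961256

Choose the 10 positions: C(24,10) = 1961256.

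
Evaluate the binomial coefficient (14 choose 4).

C(14,4) = (14·13·12·11) / 4! = 24024 / 24 = 1001.

1001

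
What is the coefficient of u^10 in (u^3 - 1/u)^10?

General term: C(10,j)·(u^3)^j·(-1/u)^(10-j), with u-exponent 3j − 1(10−j) = 4j − 10.
Set 4j − 10 = 10: j = 5.
C(10,5) = 252; 1^5 = 1; (-1)^5 = -1.
Coefficient = 252 · 1 · (-1) = -252.

-252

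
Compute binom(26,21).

65780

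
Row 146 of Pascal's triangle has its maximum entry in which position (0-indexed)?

C(146,i) is maximized at i = 146/2 = 73.

73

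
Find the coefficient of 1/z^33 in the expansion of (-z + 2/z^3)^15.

-1863680

General term: C(15,j)·(-z)^j·(2/z^3)^(15-j), with z-exponent 1j − 3(15−j) = 4j − 45.
Set 4j − 45 = -33: j = 3.
C(15,3) = 455; (-1)^3 = -1; 2^12 = 4096.
Coefficient = 455 · (-1) · 4096 = -1863680.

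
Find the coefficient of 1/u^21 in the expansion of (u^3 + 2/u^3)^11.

28160

General term: C(11,j)·(u^3)^j·(2/u^3)^(11-j), with u-exponent 3j − 3(11−j) = 6j − 33.
Set 6j − 33 = -21: j = 2.
C(11,2) = 55; 1^2 = 1; 2^9 = 512.
Coefficient = 55 · 1 · 512 = 28160.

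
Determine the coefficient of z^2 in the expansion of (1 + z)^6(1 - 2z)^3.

Coefficient of z^2 = Σ_{j} C(6,j)·1^j·C(3,2-j)·(-2)^(2-j) for j from 0 to 2.
= 12 + (-36) + 15 = -9.

-9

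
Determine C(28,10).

13123110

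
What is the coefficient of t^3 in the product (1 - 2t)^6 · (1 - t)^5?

Coefficient of t^3 = Σ_{j} C(6,j)·(-2)^j·C(5,3-j)·(-1)^(3-j) for j from 0 to 3.
= (-10) + (-120) + (-300) + (-160) = -590.

-590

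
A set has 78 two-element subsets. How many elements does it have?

n(n−1)/2 = 78 ⇒ n(n−1) = 156. Since 13·12 = 156, n = 13.

13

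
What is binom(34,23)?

C(34,23) = C(34,11) by symmetry.
C(34,11) = (34·33·32·31·30·29·28·27·26·25·24) / 11! = 11420107066368000 / 39916800 = 286097760.

286097760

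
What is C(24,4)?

C(24,4) = (24·23·22·21) / 4! = 255024 / 24 = 10626.

10626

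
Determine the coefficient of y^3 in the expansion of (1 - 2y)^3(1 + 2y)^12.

456

Coefficient of y^3 = Σ_{j} C(3,j)·(-2)^j·C(12,3-j)·2^(3-j) for j from 0 to 3.
= 1760 + (-1584) + 288 + (-8) = 456.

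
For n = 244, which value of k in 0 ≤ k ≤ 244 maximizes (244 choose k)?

122

C(244,k) is maximized at k = 244/2 = 122.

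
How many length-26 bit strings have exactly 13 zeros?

Choose the 13 positions: C(26,13) = 10400600.

10400600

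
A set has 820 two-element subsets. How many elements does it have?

41

n(n−1)/2 = 820 ⇒ n(n−1) = 1640. Since 41·40 = 1640, n = 41.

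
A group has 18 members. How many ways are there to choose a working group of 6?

18564

This is C(18,6) = 18564.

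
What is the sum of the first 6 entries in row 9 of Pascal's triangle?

1 + 9 + 36 + 84 + 126 + 126 = 382.

382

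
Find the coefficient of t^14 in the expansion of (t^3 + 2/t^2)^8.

General term: C(8,j)·(t^3)^j·(2/t^2)^(8-j), with t-exponent 3j − 2(8−j) = 5j − 16.
Set 5j − 16 = 14: j = 6.
C(8,6) = 28; 1^6 = 1; 2^2 = 4.
Coefficient = 28 · 1 · 4 = 112.

112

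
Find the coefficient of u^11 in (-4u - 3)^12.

150994944

The general term is C(12,j)·(-4u)^j·(-3)^(12-j); the u^11 term has j = 11.
C(12,11) = 12.
Coefficient = C(12,11) · (-4)^11 · (-3)^1 = 12 · (-4194304) · (-3) = 150994944.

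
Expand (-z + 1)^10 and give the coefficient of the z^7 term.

The general term is C(10,j)·(-z)^j·(1)^(10-j); the z^7 term has j = 7.
C(10,7) = 120.
Coefficient = C(10,7) · (-1)^7 = 120 · (-1) = -120.

-120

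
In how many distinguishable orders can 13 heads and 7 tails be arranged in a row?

77520

Choose positions for the heads: C(20,13) = 77520.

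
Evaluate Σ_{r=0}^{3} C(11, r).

232

1 + 11 + 55 + 165 = 232.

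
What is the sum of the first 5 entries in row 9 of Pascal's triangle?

256

1 + 9 + 36 + 84 + 126 = 256.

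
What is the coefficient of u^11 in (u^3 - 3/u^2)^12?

-192456

General term: C(12,j)·(u^3)^j·(-3/u^2)^(12-j), with u-exponent 3j − 2(12−j) = 5j − 24.
Set 5j − 24 = 11: j = 7.
C(12,7) = 792; 1^7 = 1; (-3)^5 = -243.
Coefficient = 792 · 1 · (-243) = -192456.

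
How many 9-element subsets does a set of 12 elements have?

C(12,9) = C(12,3) by symmetry.
C(12,3) = (12·11·10) / 3! = 1320 / 6 = 220.

220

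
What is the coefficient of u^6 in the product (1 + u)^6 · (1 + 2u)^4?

Coefficient of u^6 = Σ_{j} C(6,j)·1^j·C(4,6-j)·2^(6-j) for j from 2 to 6.
= 240 + 640 + 360 + 48 + 1 = 1289.

1289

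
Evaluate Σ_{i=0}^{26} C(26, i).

The entries of row 26 sum to 2^26 = 67108864.

67108864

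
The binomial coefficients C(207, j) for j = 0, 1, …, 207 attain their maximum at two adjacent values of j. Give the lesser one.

103

For odd n = 207, C(207,j) peaks at j = (n−1)/2 and (n+1)/2; the lesser is 103.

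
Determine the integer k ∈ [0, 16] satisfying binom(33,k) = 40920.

C(33,k) increases on 0 ≤ k ≤ 16. C(33,3) = 5456 and C(33,4) = 40920, so k = 4.

4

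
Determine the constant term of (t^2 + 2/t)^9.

General term: C(9,j)·(t^2)^j·(2/t)^(9-j), with t-exponent 2j − 1(9−j) = 3j − 9.
Set 3j − 9 = 0: j = 3.
C(9,3) = 84; 1^3 = 1; 2^6 = 64.
Coefficient = 84 · 1 · 64 = 5376.

5376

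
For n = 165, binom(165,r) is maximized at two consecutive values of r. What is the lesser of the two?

82

For odd n = 165, C(165,r) peaks at r = (n−1)/2 and (n+1)/2; the lesser is 82.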